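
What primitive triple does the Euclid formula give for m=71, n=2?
(5037, 284, 5045)

Euclid's formula: a = m² - n², b = 2mn, c = m² + n²
m = 71, n = 2
a = 71² - 2² = 5041 - 4 = 5037
b = 2 × 71 × 2 = 284
c = 71² + 2² = 5041 + 4 = 5045
Verification: 5037² + 284² = 25371369 + 80656 = 25452025 = 5045² ✓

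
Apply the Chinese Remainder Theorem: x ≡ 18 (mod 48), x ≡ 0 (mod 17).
306

Using Chinese Remainder Theorem:
M = 48 × 17 = 816
M1 = 17, M2 = 48
y1 = 17^(-1) mod 48 = 17
y2 = 48^(-1) mod 17 = 11
x = (18×17×17 + 0×48×11) mod 816 = 306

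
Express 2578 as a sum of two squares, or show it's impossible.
27² + 43² (a=27, b=43)

Factorization: 2578 = 2 × 1289
By Fermat: n is sum of two squares iff every prime p ≡ 3 (mod 4) appears to even power.
All primes ≡ 3 (mod 4) appear to even power.
Search a = 0, 1, 2, … for 2578 - a² a perfect square: first hit at a = 27: 2578 - 729 = 1849 = 43².
2578 = 27² + 43² = 729 + 1849 ✓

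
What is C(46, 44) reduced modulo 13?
8

Using Lucas' theorem:
Write n=46 and k=44 in base 13:
n in base 13: [3, 7]
k in base 13: [3, 5]
C(46,44) mod 13 = ∏ C(n_i, k_i) mod 13
Digit binomials (mod 13): C(3,3) = 1; C(7,5) = 21 ≡ 8
Product: 1 × 8 = 8 ≡ 8 (mod 13)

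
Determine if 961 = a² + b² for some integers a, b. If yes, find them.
0² + 31² (a=0, b=31)

Factorization: 961 = 31^2
By Fermat: n is sum of two squares iff every prime p ≡ 3 (mod 4) appears to even power.
All primes ≡ 3 (mod 4) appear to even power.
Search a = 0, 1, 2, … for 961 - a² a perfect square: first hit at a = 0: 961 - 0 = 961 = 31².
961 = 0² + 31² = 0 + 961 ✓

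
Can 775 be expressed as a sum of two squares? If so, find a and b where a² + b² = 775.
Not possible

Factorization: 775 = 5^2 × 31
By Fermat: n is sum of two squares iff every prime p ≡ 3 (mod 4) appears to even power.
Prime(s) ≡ 3 (mod 4) with odd exponent: [(31, 1)]
Therefore 775 cannot be expressed as a² + b².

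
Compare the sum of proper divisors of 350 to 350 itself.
abundant

Proper divisors of 350: sum = 1 + 2 + 5 + 7 + 10 + 14 + 25 + 35 + 50 + 70 + 175 = 394
Since 394 > 350, 350 is abundant.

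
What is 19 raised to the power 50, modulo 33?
1

Repeated squaring. Binary of 50 = 110010.
19^1 ≡ 19 (mod 33); 19^2 ≡ 31 (mod 33); 19^4 ≡ 4 (mod 33); 19^8 ≡ 16 (mod 33); 19^16 ≡ 25 (mod 33); 19^32 ≡ 31 (mod 33)
19^50 = 19^2 × 19^16 × 19^32 ≡ 1 (mod 33)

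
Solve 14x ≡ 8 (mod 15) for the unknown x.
x ≡ 7 (mod 15)

gcd(14, 15) = 1, which divides 8, so solutions exist.
Find 14^(-1) mod 15 by the extended Euclidean algorithm:
15 = 1 × 14 + 1  ⟹  1 = (1)·15 + (-1)·14
So (-1)·14 ≡ 1 (mod 15), i.e. 14^(-1) ≡ -1 ≡ 14 (mod 15).
x ≡ 14 × 8 = 112 ≡ 7 (mod 15).
Check: 14 × 7 = 98 ≡ 8 (mod 15).
Unique solution: x ≡ 7 (mod 15)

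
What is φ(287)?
240

287 = 7 × 41
φ(n) = n × ∏(1 - 1/p) for each prime p dividing n
φ(287) = 287 × (1 - 1/7) × (1 - 1/41) = 240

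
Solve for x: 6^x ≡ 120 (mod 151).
103

Baby-step giant-step with step n = ⌈√151⌉ = 13.
Baby steps 6^j mod 151 (j:value) for j=0..12: 0:1, 1:6, 2:36, 3:65, 4:88, 5:75, 6:148, 7:133, 8:43, 9:107, 10:38, 11:77, 12:9.
Giant-step multiplier: 6^(-13) ≡ 6^(150-13) = 6^137 ≡ 14 (mod 151).
Giant steps γ_i = 120·14^i mod 151: γ_0=120, γ_1=19, γ_2=115, γ_3=100, γ_4=41, γ_5=121, γ_6=33, γ_7=9 (in table at j=12).
x = i·n + j = 7·13 + 12 = 103.
Check: 6^103 ≡ 120 (mod 151).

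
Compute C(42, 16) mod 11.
4

Using Lucas' theorem:
Write n=42 and k=16 in base 11:
n in base 11: [3, 9]
k in base 11: [1, 5]
C(42,16) mod 11 = ∏ C(n_i, k_i) mod 11
Digit binomials (mod 11): C(3,1) = 3; C(9,5) = 126 ≡ 5
Product: 3 × 5 = 15 ≡ 4 (mod 11)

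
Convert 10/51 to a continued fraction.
[0; 5, 10]

Euclidean algorithm steps:
10 = 0 × 51 + 10
51 = 5 × 10 + 1
10 = 10 × 1 + 0
Continued fraction: [0; 5, 10]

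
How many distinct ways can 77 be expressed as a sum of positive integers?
10619863

p(n) counts ways to write n as a sum of positive integers (order ignored).
Euler's pentagonal recurrence: p(k) = p(k-1) + p(k-2) - p(k-5) - p(k-7) + p(k-12) + p(k-15) - ... (offsets j(3j∓1)/2, signs ++--, p(0)=1, p(<0)=0).
DP table for k = 0..76: p(0)=1, p(1)=1, p(2)=2, p(3)=3, p(4)=5, p(5)=7, p(6)=11, p(7)=15, p(8)=22, p(9)=30, p(10)=42, p(11)=56, p(12)=77, p(13)=101, p(14)=135, p(15)=176, p(16)=231, p(17)=297, p(18)=385, p(19)=490, p(20)=627, p(21)=792, p(22)=1002, p(23)=1255, p(24)=1575, p(25)=1958, p(26)=2436, p(27)=3010, p(28)=3718, p(29)=4565, p(30)=5604, p(31)=6842, p(32)=8349, p(33)=10143, p(34)=12310, p(35)=14883, p(36)=17977, p(37)=21637, p(38)=26015, p(39)=31185, p(40)=37338, p(41)=44583, p(42)=53174, p(43)=63261, p(44)=75175, p(45)=89134, p(46)=105558, p(47)=124754, p(48)=147273, p(49)=173525, p(50)=204226, p(51)=239943, p(52)=281589, p(53)=329931, p(54)=386155, p(55)=451276, p(56)=526823, p(57)=614154, p(58)=715220, p(59)=831820, p(60)=966467, p(61)=1121505, p(62)=1300156, p(63)=1505499, p(64)=1741630, p(65)=2012558, p(66)=2323520, p(67)=2679689, p(68)=3087735, p(69)=3554345, p(70)=4087968, p(71)=4697205, p(72)=5392783, p(73)=6185689, p(74)=7089500, p(75)=8118264, p(76)=9289091.
Final step: p(77) = p(76) + p(75) - p(72) - p(70) + p(65) + p(62) - p(55) - p(51) + p(42) + p(37) - p(26) - p(20) + p(7) + p(0)
= 9289091 + 8118264 - 5392783 - 4087968 + 2012558 + 1300156 - 451276 - 239943 + 53174 + 21637 - 2436 - 627 + 15 + 1
= 10619863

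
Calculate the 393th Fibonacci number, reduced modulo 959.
699

Matrix identity: Q^n = [[F_(n+1), F_n], [F_n, F_(n-1)]] with Q = [[1,1],[1,0]].
n = 393 = 110001001₂. Square-and-multiply, entries mod 959:
Q^1 = [[1,1],[1,0]]
Q^3 = (Q^1)²·Q = [[3,2],[2,1]]
Q^6 = (Q^3)² = [[13,8],[8,5]]
Q^12 = (Q^6)² = [[233,144],[144,89]]
Q^24 = (Q^12)² = [[223,336],[336,846]]
Q^49 = (Q^24)²·Q = [[113,554],[554,518]]
Q^98 = (Q^49)² = [[338,498],[498,799]]
Q^196 = (Q^98)² = [[705,416],[416,289]]
Q^393 = (Q^196)²·Q = [[874,699],[699,175]]
F_393 mod 959 = Q^393[0][1] = 699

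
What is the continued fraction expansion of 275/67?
[4; 9, 1, 1, 3]

Euclidean algorithm steps:
275 = 4 × 67 + 7
67 = 9 × 7 + 4
7 = 1 × 4 + 3
4 = 1 × 3 + 1
3 = 3 × 1 + 0
Continued fraction: [4; 9, 1, 1, 3]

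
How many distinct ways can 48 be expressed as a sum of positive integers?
147273

p(n) counts ways to write n as a sum of positive integers (order ignored).
Euler's pentagonal recurrence: p(k) = p(k-1) + p(k-2) - p(k-5) - p(k-7) + p(k-12) + p(k-15) - ... (offsets j(3j∓1)/2, signs ++--, p(0)=1, p(<0)=0).
DP table for k = 0..47: p(0)=1, p(1)=1, p(2)=2, p(3)=3, p(4)=5, p(5)=7, p(6)=11, p(7)=15, p(8)=22, p(9)=30, p(10)=42, p(11)=56, p(12)=77, p(13)=101, p(14)=135, p(15)=176, p(16)=231, p(17)=297, p(18)=385, p(19)=490, p(20)=627, p(21)=792, p(22)=1002, p(23)=1255, p(24)=1575, p(25)=1958, p(26)=2436, p(27)=3010, p(28)=3718, p(29)=4565, p(30)=5604, p(31)=6842, p(32)=8349, p(33)=10143, p(34)=12310, p(35)=14883, p(36)=17977, p(37)=21637, p(38)=26015, p(39)=31185, p(40)=37338, p(41)=44583, p(42)=53174, p(43)=63261, p(44)=75175, p(45)=89134, p(46)=105558, p(47)=124754.
Final step: p(48) = p(47) + p(46) - p(43) - p(41) + p(36) + p(33) - p(26) - p(22) + p(13) + p(8)
= 124754 + 105558 - 63261 - 44583 + 17977 + 10143 - 2436 - 1002 + 101 + 22
= 147273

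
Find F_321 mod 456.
154

Matrix identity: Q^n = [[F_(n+1), F_n], [F_n, F_(n-1)]] with Q = [[1,1],[1,0]].
n = 321 = 101000001₂. Square-and-multiply, entries mod 456:
Q^1 = [[1,1],[1,0]]
Q^2 = (Q^1)² = [[2,1],[1,1]]
Q^5 = (Q^2)²·Q = [[8,5],[5,3]]
Q^10 = (Q^5)² = [[89,55],[55,34]]
Q^20 = (Q^10)² = [[2,381],[381,77]]
Q^40 = (Q^20)² = [[157,3],[3,154]]
Q^80 = (Q^40)² = [[34,21],[21,13]]
Q^160 = (Q^80)² = [[229,75],[75,154]]
Q^321 = (Q^160)²·Q = [[151,154],[154,453]]
F_321 mod 456 = Q^321[0][1] = 154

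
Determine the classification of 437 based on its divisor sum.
deficient

Proper divisors of 437: sum = 1 + 19 + 23 = 43
Since 43 < 437, 437 is deficient.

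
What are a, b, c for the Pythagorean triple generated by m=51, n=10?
(2501, 1020, 2701)

Euclid's formula: a = m² - n², b = 2mn, c = m² + n²
m = 51, n = 10
a = 51² - 10² = 2601 - 100 = 2501
b = 2 × 51 × 10 = 1020
c = 51² + 10² = 2601 + 100 = 2701
Verification: 2501² + 1020² = 6255001 + 1040400 = 7295401 = 2701² ✓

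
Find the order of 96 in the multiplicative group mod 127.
126

127 is prime, so ord(96) divides φ(127) = 126.
Divisors of 126: 1, 2, 3, 6, 7, 9, 14, 18, 21, 42, 63, 126.
Repeated squaring: 96^1 ≡ 96, 96^2 ≡ 72, 96^4 ≡ 104, 96^8 ≡ 21, 96^16 ≡ 60, 96^32 ≡ 44, 96^64 ≡ 31 (mod 127).
Test 96^d mod 127 for each divisor d in increasing order:
96^1 ≡ 96
96^2 ≡ 72
96^3 = 96^2·96^1 ≡ 54
96^6 = 96^4·96^2 ≡ 122
96^7 = 96^4·96^2·96^1 ≡ 28
96^9 = 96^8·96^1 ≡ 111
96^14 = 96^8·96^4·96^2 ≡ 22
96^18 = 96^16·96^2 ≡ 2
96^21 = 96^16·96^4·96^1 ≡ 108
96^42 = 96^32·96^8·96^2 ≡ 107
96^63 = 96^32·96^16·96^8·96^4·96^2·96^1 ≡ 126
96^126 = 96^64·96^32·96^16·96^8·96^4·96^2 ≡ 1  ← first divisor giving 1
The order is 126.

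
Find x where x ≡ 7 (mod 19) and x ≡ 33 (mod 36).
501

Using Chinese Remainder Theorem:
M = 19 × 36 = 684
M1 = 36, M2 = 19
y1 = 36^(-1) mod 19 = 9
y2 = 19^(-1) mod 36 = 19
x = (7×36×9 + 33×19×19) mod 684 = 501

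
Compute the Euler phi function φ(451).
400

451 = 11 × 41
φ(n) = n × ∏(1 - 1/p) for each prime p dividing n
φ(451) = 451 × (1 - 1/11) × (1 - 1/41) = 400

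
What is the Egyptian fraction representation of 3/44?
1/15 + 1/660

Greedy algorithm:
3/44: ceiling(44/3) = 15, use 1/15
1/660: ceiling(660/1) = 660, use 1/660
Result: 3/44 = 1/15 + 1/660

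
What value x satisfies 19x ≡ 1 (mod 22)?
7

gcd(19, 22) = 1, so the inverse exists.
Extended Euclidean algorithm on (22, 19):
22 = 1 × 19 + 3  ⟹  3 = (1)·22 + (-1)·19
19 = 6 × 3 + 1  ⟹  1 = (-6)·22 + (7)·19
So (7)·19 ≡ 1 (mod 22), i.e. 19^(-1) ≡ 7 (mod 22).
Check: 19 × 7 = 133 ≡ 1 (mod 22)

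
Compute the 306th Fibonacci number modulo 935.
833

Matrix identity: Q^n = [[F_(n+1), F_n], [F_n, F_(n-1)]] with Q = [[1,1],[1,0]].
n = 306 = 100110010₂. Square-and-multiply, entries mod 935:
Q^1 = [[1,1],[1,0]]
Q^2 = (Q^1)² = [[2,1],[1,1]]
Q^4 = (Q^2)² = [[5,3],[3,2]]
Q^9 = (Q^4)²·Q = [[55,34],[34,21]]
Q^19 = (Q^9)²·Q = [[220,441],[441,714]]
Q^38 = (Q^19)² = [[716,494],[494,222]]
Q^76 = (Q^38)² = [[277,547],[547,665]]
Q^153 = (Q^76)²·Q = [[157,68],[68,89]]
Q^306 = (Q^153)² = [[288,833],[833,390]]
F_306 mod 935 = Q^306[0][1] = 833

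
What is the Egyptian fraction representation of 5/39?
1/8 + 1/312

Greedy algorithm:
5/39: ceiling(39/5) = 8, use 1/8
1/312: ceiling(312/1) = 312, use 1/312
Result: 5/39 = 1/8 + 1/312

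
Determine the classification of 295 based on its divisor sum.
deficient

Proper divisors of 295: sum = 1 + 5 + 59 = 65
Since 65 < 295, 295 is deficient.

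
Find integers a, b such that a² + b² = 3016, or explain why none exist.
10² + 54² (a=10, b=54)

Factorization: 3016 = 2^3 × 13 × 29
By Fermat: n is sum of two squares iff every prime p ≡ 3 (mod 4) appears to even power.
All primes ≡ 3 (mod 4) appear to even power.
Search a = 0, 1, 2, … for 3016 - a² a perfect square: first hit at a = 10: 3016 - 100 = 2916 = 54².
3016 = 10² + 54² = 100 + 2916 ✓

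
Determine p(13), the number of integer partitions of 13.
101

p(n) counts ways to write n as a sum of positive integers (order ignored).
Euler's pentagonal recurrence: p(k) = p(k-1) + p(k-2) - p(k-5) - p(k-7) + p(k-12) + p(k-15) - ... (offsets j(3j∓1)/2, signs ++--, p(0)=1, p(<0)=0).
DP table for k = 0..12: p(0)=1, p(1)=1, p(2)=2, p(3)=3, p(4)=5, p(5)=7, p(6)=11, p(7)=15, p(8)=22, p(9)=30, p(10)=42, p(11)=56, p(12)=77.
Final step: p(13) = p(12) + p(11) - p(8) - p(6) + p(1)
= 77 + 56 - 22 - 11 + 1
= 101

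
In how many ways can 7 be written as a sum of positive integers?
15

p(n) counts ways to write n as a sum of positive integers (order ignored).
Examples: 7; 6 + 1; 5 + 2; 5 + 1 + 1; 4 + 3; ... (15 total)
p(7) = 15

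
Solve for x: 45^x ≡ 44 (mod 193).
131

Baby-step giant-step with step n = ⌈√193⌉ = 14.
Baby steps 45^j mod 193 (j:value) for j=0..13: 0:1, 1:45, 2:95, 3:29, 4:147, 5:53, 6:69, 7:17, 8:186, 9:71, 10:107, 11:183, 12:129, 13:15.
Giant-step multiplier: 45^(-14) ≡ 45^(192-14) = 45^178 ≡ 191 (mod 193).
Giant steps γ_i = 44·191^i mod 193: γ_0=44, γ_1=105, γ_2=176, γ_3=34, γ_4=125, γ_5=136, γ_6=114, γ_7=158, γ_8=70, γ_9=53 (in table at j=5).
x = i·n + j = 9·14 + 5 = 131.
Check: 45^131 ≡ 44 (mod 193).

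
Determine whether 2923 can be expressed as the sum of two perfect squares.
Not possible

Factorization: 2923 = 37 × 79
By Fermat: n is sum of two squares iff every prime p ≡ 3 (mod 4) appears to even power.
Prime(s) ≡ 3 (mod 4) with odd exponent: [(79, 1)]
Therefore 2923 cannot be expressed as a² + b².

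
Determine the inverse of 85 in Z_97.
8

gcd(85, 97) = 1, so the inverse exists.
Extended Euclidean algorithm on (97, 85):
97 = 1 × 85 + 12  ⟹  12 = (1)·97 + (-1)·85
85 = 7 × 12 + 1  ⟹  1 = (-7)·97 + (8)·85
So (8)·85 ≡ 1 (mod 97), i.e. 85^(-1) ≡ 8 (mod 97).
Check: 85 × 8 = 680 ≡ 1 (mod 97)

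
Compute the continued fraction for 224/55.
[4; 13, 1, 3]

Euclidean algorithm steps:
224 = 4 × 55 + 4
55 = 13 × 4 + 3
4 = 1 × 3 + 1
3 = 3 × 1 + 0
Continued fraction: [4; 13, 1, 3]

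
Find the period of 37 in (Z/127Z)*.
9

127 is prime, so ord(37) divides φ(127) = 126.
Divisors of 126: 1, 2, 3, 6, 7, 9, 14, 18, 21, 42, 63, 126.
Repeated squaring: 37^1 ≡ 37, 37^2 ≡ 99, 37^4 ≡ 22, 37^8 ≡ 103, 37^16 ≡ 68, 37^32 ≡ 52, 37^64 ≡ 37 (mod 127).
Test 37^d mod 127 for each divisor d in increasing order:
37^1 ≡ 37
37^2 ≡ 99
37^3 = 37^2·37^1 ≡ 107
37^6 = 37^4·37^2 ≡ 19
37^7 = 37^4·37^2·37^1 ≡ 68
37^9 = 37^8·37^1 ≡ 1  ← first divisor giving 1
The order is 9.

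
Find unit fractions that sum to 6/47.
1/8 + 1/376

Greedy algorithm:
6/47: ceiling(47/6) = 8, use 1/8
1/376: ceiling(376/1) = 376, use 1/376
Result: 6/47 = 1/8 + 1/376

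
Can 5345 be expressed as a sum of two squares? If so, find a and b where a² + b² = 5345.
4² + 73² (a=4, b=73)

Factorization: 5345 = 5 × 1069
By Fermat: n is sum of two squares iff every prime p ≡ 3 (mod 4) appears to even power.
All primes ≡ 3 (mod 4) appear to even power.
Search a = 0, 1, 2, … for 5345 - a² a perfect square: first hit at a = 4: 5345 - 16 = 5329 = 73².
5345 = 4² + 73² = 16 + 5329 ✓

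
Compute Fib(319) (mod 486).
481

Matrix identity: Q^n = [[F_(n+1), F_n], [F_n, F_(n-1)]] with Q = [[1,1],[1,0]].
n = 319 = 100111111₂. Square-and-multiply, entries mod 486:
Q^1 = [[1,1],[1,0]]
Q^2 = (Q^1)² = [[2,1],[1,1]]
Q^4 = (Q^2)² = [[5,3],[3,2]]
Q^9 = (Q^4)²·Q = [[55,34],[34,21]]
Q^19 = (Q^9)²·Q = [[447,293],[293,154]]
Q^39 = (Q^19)²·Q = [[51,376],[376,161]]
Q^79 = (Q^39)²·Q = [[129,121],[121,8]]
Q^159 = (Q^79)²·Q = [[231,178],[178,53]]
Q^319 = (Q^159)²·Q = [[3,481],[481,8]]
F_319 mod 486 = Q^319[0][1] = 481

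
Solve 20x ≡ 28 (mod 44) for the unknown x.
x ≡ 8 (mod 11)

gcd(20, 44) = 4, which divides 28, so solutions exist.
Divide through by 4: 5x ≡ 7 (mod 11).
Find 5^(-1) mod 11 by the extended Euclidean algorithm:
11 = 2 × 5 + 1  ⟹  1 = (1)·11 + (-2)·5
So (-2)·5 ≡ 1 (mod 11), i.e. 5^(-1) ≡ -2 ≡ 9 (mod 11).
x ≡ 9 × 7 = 63 ≡ 8 (mod 11).
Check: 20 × 8 = 160 ≡ 28 (mod 44).
x ≡ 8 (mod 11), giving 4 solutions mod 44.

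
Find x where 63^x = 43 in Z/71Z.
26

Baby-step giant-step with step n = ⌈√71⌉ = 9.
Baby steps 63^j mod 71 (j:value) for j=0..8: 0:1, 1:63, 2:64, 3:56, 4:49, 5:34, 6:12, 7:46, 8:58.
Giant-step multiplier: 63^(-9) ≡ 63^(70-9) = 63^61 ≡ 28 (mod 71).
Giant steps γ_i = 43·28^i mod 71: γ_0=43, γ_1=68, γ_2=58 (in table at j=8).
x = i·n + j = 2·9 + 8 = 26.
Check: 63^26 ≡ 43 (mod 71).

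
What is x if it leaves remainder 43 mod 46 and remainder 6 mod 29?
963

Using Chinese Remainder Theorem:
M = 46 × 29 = 1334
M1 = 29, M2 = 46
y1 = 29^(-1) mod 46 = 27
y2 = 46^(-1) mod 29 = 12
x = (43×29×27 + 6×46×12) mod 1334 = 963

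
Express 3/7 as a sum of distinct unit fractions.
1/3 + 1/11 + 1/231

Greedy algorithm:
3/7: ceiling(7/3) = 3, use 1/3
2/21: ceiling(21/2) = 11, use 1/11
1/231: ceiling(231/1) = 231, use 1/231
Result: 3/7 = 1/3 + 1/11 + 1/231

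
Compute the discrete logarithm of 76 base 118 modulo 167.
66

Baby-step giant-step with step n = ⌈√167⌉ = 13.
Baby steps 118^j mod 167 (j:value) for j=0..12: 0:1, 1:118, 2:63, 3:86, 4:128, 5:74, 6:48, 7:153, 8:18, 9:120, 10:132, 11:45, 12:133.
Giant-step multiplier: 118^(-13) ≡ 118^(166-13) = 118^153 ≡ 125 (mod 167).
Giant steps γ_i = 76·125^i mod 167: γ_0=76, γ_1=148, γ_2=130, γ_3=51, γ_4=29, γ_5=118 (in table at j=1).
x = i·n + j = 5·13 + 1 = 66.
Check: 118^66 ≡ 76 (mod 167).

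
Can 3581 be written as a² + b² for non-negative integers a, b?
10² + 59² (a=10, b=59)

Factorization: 3581 = 3581
By Fermat: n is sum of two squares iff every prime p ≡ 3 (mod 4) appears to even power.
All primes ≡ 3 (mod 4) appear to even power.
Search a = 0, 1, 2, … for 3581 - a² a perfect square: first hit at a = 10: 3581 - 100 = 3481 = 59².
3581 = 10² + 59² = 100 + 3481 ✓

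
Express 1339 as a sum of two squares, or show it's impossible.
Not possible

Factorization: 1339 = 13 × 103
By Fermat: n is sum of two squares iff every prime p ≡ 3 (mod 4) appears to even power.
Prime(s) ≡ 3 (mod 4) with odd exponent: [(103, 1)]
Therefore 1339 cannot be expressed as a² + b².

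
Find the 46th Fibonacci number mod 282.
95

Matrix identity: Q^n = [[F_(n+1), F_n], [F_n, F_(n-1)]] with Q = [[1,1],[1,0]].
n = 46 = 101110₂. Square-and-multiply, entries mod 282:
Q^1 = [[1,1],[1,0]]
Q^2 = (Q^1)² = [[2,1],[1,1]]
Q^5 = (Q^2)²·Q = [[8,5],[5,3]]
Q^11 = (Q^5)²·Q = [[144,89],[89,55]]
Q^23 = (Q^11)²·Q = [[120,175],[175,227]]
Q^46 = (Q^23)² = [[187,95],[95,92]]
F_46 mod 282 = Q^46[0][1] = 95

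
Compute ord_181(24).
180

181 is prime, so ord(24) divides φ(181) = 180.
Divisors of 180: 1, 2, 3, 4, 5, 6, 9, 10, 12, 15, 18, 20, 30, 36, 45, 60, 90, 180.
Repeated squaring: 24^1 ≡ 24, 24^2 ≡ 33, 24^4 ≡ 3, 24^8 ≡ 9, 24^16 ≡ 81, 24^32 ≡ 45, 24^64 ≡ 34, 24^128 ≡ 70 (mod 181).
Test 24^d mod 181 for each divisor d in increasing order:
24^1 ≡ 24
24^2 ≡ 33
24^3 = 24^2·24^1 ≡ 68
24^4 ≡ 3
24^5 = 24^4·24^1 ≡ 72
24^6 = 24^4·24^2 ≡ 99
24^9 = 24^8·24^1 ≡ 35
24^10 = 24^8·24^2 ≡ 116
24^12 = 24^8·24^4 ≡ 27
24^15 = 24^8·24^4·24^2·24^1 ≡ 26
24^18 = 24^16·24^2 ≡ 139
24^20 = 24^16·24^4 ≡ 62
24^30 = 24^16·24^8·24^4·24^2 ≡ 133
24^36 = 24^32·24^4 ≡ 135
24^45 = 24^32·24^8·24^4·24^1 ≡ 19
24^60 = 24^32·24^16·24^8·24^4 ≡ 132
24^90 = 24^64·24^16·24^8·24^2 ≡ 180
24^180 = 24^128·24^32·24^16·24^4 ≡ 1  ← first divisor giving 1
The order is 180.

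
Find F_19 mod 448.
149

Matrix identity: Q^n = [[F_(n+1), F_n], [F_n, F_(n-1)]] with Q = [[1,1],[1,0]].
n = 19 = 10011₂. Square-and-multiply, entries mod 448:
Q^1 = [[1,1],[1,0]]
Q^2 = (Q^1)² = [[2,1],[1,1]]
Q^4 = (Q^2)² = [[5,3],[3,2]]
Q^9 = (Q^4)²·Q = [[55,34],[34,21]]
Q^19 = (Q^9)²·Q = [[45,149],[149,344]]
F_19 mod 448 = Q^19[0][1] = 149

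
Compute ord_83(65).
41

83 is prime, so ord(65) divides φ(83) = 82.
Divisors of 82: 1, 2, 41, 82.
Repeated squaring: 65^1 ≡ 65, 65^2 ≡ 75, 65^4 ≡ 64, 65^8 ≡ 29, 65^16 ≡ 11, 65^32 ≡ 38, 65^64 ≡ 33 (mod 83).
Test 65^d mod 83 for each divisor d in increasing order:
65^1 ≡ 65
65^2 ≡ 75
65^41 = 65^32·65^8·65^1 ≡ 1  ← first divisor giving 1
The order is 41.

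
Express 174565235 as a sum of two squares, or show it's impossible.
Not possible

Factorization: 174565235 = 5 × 13 × 139^3
By Fermat: n is sum of two squares iff every prime p ≡ 3 (mod 4) appears to even power.
Prime(s) ≡ 3 (mod 4) with odd exponent: [(139, 3)]
Therefore 174565235 cannot be expressed as a² + b².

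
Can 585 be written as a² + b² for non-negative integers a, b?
3² + 24² (a=3, b=24)

Factorization: 585 = 3^2 × 5 × 13
By Fermat: n is sum of two squares iff every prime p ≡ 3 (mod 4) appears to even power.
All primes ≡ 3 (mod 4) appear to even power.
Search a = 0, 1, 2, … for 585 - a² a perfect square: first hit at a = 3: 585 - 9 = 576 = 24².
585 = 3² + 24² = 9 + 576 ✓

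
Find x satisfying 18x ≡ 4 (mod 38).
x ≡ 15 (mod 19)

gcd(18, 38) = 2, which divides 4, so solutions exist.
Divide through by 2: 9x ≡ 2 (mod 19).
Find 9^(-1) mod 19 by the extended Euclidean algorithm:
19 = 2 × 9 + 1  ⟹  1 = (1)·19 + (-2)·9
So (-2)·9 ≡ 1 (mod 19), i.e. 9^(-1) ≡ -2 ≡ 17 (mod 19).
x ≡ 17 × 2 = 34 ≡ 15 (mod 19).
Check: 18 × 15 = 270 ≡ 4 (mod 38).
x ≡ 15 (mod 19), giving 2 solutions mod 38.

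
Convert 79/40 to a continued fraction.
[1; 1, 39]

Euclidean algorithm steps:
79 = 1 × 40 + 39
40 = 1 × 39 + 1
39 = 39 × 1 + 0
Continued fraction: [1; 1, 39]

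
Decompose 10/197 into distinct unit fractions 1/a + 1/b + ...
1/20 + 1/1314 + 1/2588580

Greedy algorithm:
10/197: ceiling(197/10) = 20, use 1/20
3/3940: ceiling(3940/3) = 1314, use 1/1314
1/2588580: ceiling(2588580/1) = 2588580, use 1/2588580
Result: 10/197 = 1/20 + 1/1314 + 1/2588580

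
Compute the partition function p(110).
607163746

p(n) counts ways to write n as a sum of positive integers (order ignored).
Euler's pentagonal recurrence: p(k) = p(k-1) + p(k-2) - p(k-5) - p(k-7) + p(k-12) + p(k-15) - ... (offsets j(3j∓1)/2, signs ++--, p(0)=1, p(<0)=0).
DP table for k = 0..109: p(0)=1, p(1)=1, p(2)=2, p(3)=3, p(4)=5, p(5)=7, p(6)=11, p(7)=15, p(8)=22, p(9)=30, p(10)=42, p(11)=56, p(12)=77, p(13)=101, p(14)=135, p(15)=176, p(16)=231, p(17)=297, p(18)=385, p(19)=490, p(20)=627, p(21)=792, p(22)=1002, p(23)=1255, p(24)=1575, p(25)=1958, p(26)=2436, p(27)=3010, p(28)=3718, p(29)=4565, p(30)=5604, p(31)=6842, p(32)=8349, p(33)=10143, p(34)=12310, p(35)=14883, p(36)=17977, p(37)=21637, p(38)=26015, p(39)=31185, p(40)=37338, p(41)=44583, p(42)=53174, p(43)=63261, p(44)=75175, p(45)=89134, p(46)=105558, p(47)=124754, p(48)=147273, p(49)=173525, p(50)=204226, p(51)=239943, p(52)=281589, p(53)=329931, p(54)=386155, p(55)=451276, p(56)=526823, p(57)=614154, p(58)=715220, p(59)=831820, p(60)=966467, p(61)=1121505, p(62)=1300156, p(63)=1505499, p(64)=1741630, p(65)=2012558, p(66)=2323520, p(67)=2679689, p(68)=3087735, p(69)=3554345, p(70)=4087968, p(71)=4697205, p(72)=5392783, p(73)=6185689, p(74)=7089500, p(75)=8118264, p(76)=9289091, p(77)=10619863, p(78)=12132164, p(79)=13848650, p(80)=15796476, p(81)=18004327, p(82)=20506255, p(83)=23338469, p(84)=26543660, p(85)=30167357, p(86)=34262962, p(87)=38887673, p(88)=44108109, p(89)=49995925, p(90)=56634173, p(91)=64112359, p(92)=72533807, p(93)=82010177, p(94)=92669720, p(95)=104651419, p(96)=118114304, p(97)=133230930, p(98)=150198136, p(99)=169229875, p(100)=190569292, p(101)=214481126, p(102)=241265379, p(103)=271248950, p(104)=304801365, p(105)=342325709, p(106)=384276336, p(107)=431149389, p(108)=483502844, p(109)=541946240.
Final step: p(110) = p(109) + p(108) - p(105) - p(103) + p(98) + p(95) - p(88) - p(84) + p(75) + p(70) - p(59) - p(53) + p(40) + p(33) - p(18) - p(10)
= 541946240 + 483502844 - 342325709 - 271248950 + 150198136 + 104651419 - 44108109 - 26543660 + 8118264 + 4087968 - 831820 - 329931 + 37338 + 10143 - 385 - 42
= 607163746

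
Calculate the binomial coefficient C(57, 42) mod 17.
0

Using Lucas' theorem:
Write n=57 and k=42 in base 17:
n in base 17: [3, 6]
k in base 17: [2, 8]
C(57,42) mod 17 = ∏ C(n_i, k_i) mod 17
Digit binomials (mod 17): C(3,2) = 3; C(6,8) = 0 (k_i > n_i)
Product: 3 × 0 = 0 ≡ 0 (mod 17)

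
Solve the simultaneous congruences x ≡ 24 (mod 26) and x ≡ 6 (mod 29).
180

Using Chinese Remainder Theorem:
M = 26 × 29 = 754
M1 = 29, M2 = 26
y1 = 29^(-1) mod 26 = 9
y2 = 26^(-1) mod 29 = 19
x = (24×29×9 + 6×26×19) mod 754 = 180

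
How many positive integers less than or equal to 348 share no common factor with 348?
112

348 = 2^2 × 3 × 29
φ(n) = n × ∏(1 - 1/p) for each prime p dividing n
φ(348) = 348 × (1 - 1/2) × (1 - 1/3) × (1 - 1/29) = 112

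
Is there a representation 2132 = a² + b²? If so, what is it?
4² + 46² (a=4, b=46)

Factorization: 2132 = 2^2 × 13 × 41
By Fermat: n is sum of two squares iff every prime p ≡ 3 (mod 4) appears to even power.
All primes ≡ 3 (mod 4) appear to even power.
Search a = 0, 1, 2, … for 2132 - a² a perfect square: first hit at a = 4: 2132 - 16 = 2116 = 46².
2132 = 4² + 46² = 16 + 2116 ✓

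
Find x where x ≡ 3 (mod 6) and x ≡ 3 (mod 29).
3

Using Chinese Remainder Theorem:
M = 6 × 29 = 174
M1 = 29, M2 = 6
y1 = 29^(-1) mod 6 = 5
y2 = 6^(-1) mod 29 = 5
x = (3×29×5 + 3×6×5) mod 174 = 3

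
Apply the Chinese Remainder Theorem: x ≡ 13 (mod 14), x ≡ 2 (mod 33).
167

Using Chinese Remainder Theorem:
M = 14 × 33 = 462
M1 = 33, M2 = 14
y1 = 33^(-1) mod 14 = 3
y2 = 14^(-1) mod 33 = 26
x = (13×33×3 + 2×14×26) mod 462 = 167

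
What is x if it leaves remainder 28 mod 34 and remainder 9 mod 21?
198

Using Chinese Remainder Theorem:
M = 34 × 21 = 714
M1 = 21, M2 = 34
y1 = 21^(-1) mod 34 = 13
y2 = 34^(-1) mod 21 = 13
x = (28×21×13 + 9×34×13) mod 714 = 198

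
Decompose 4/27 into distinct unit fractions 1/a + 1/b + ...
1/7 + 1/189

Greedy algorithm:
4/27: ceiling(27/4) = 7, use 1/7
1/189: ceiling(189/1) = 189, use 1/189
Result: 4/27 = 1/7 + 1/189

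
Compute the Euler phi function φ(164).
80

164 = 2^2 × 41
φ(n) = n × ∏(1 - 1/p) for each prime p dividing n
φ(164) = 164 × (1 - 1/2) × (1 - 1/41) = 80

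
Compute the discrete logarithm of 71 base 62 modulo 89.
50

Baby-step giant-step with step n = ⌈√89⌉ = 10.
Baby steps 62^j mod 89 (j:value) for j=0..9: 0:1, 1:62, 2:17, 3:75, 4:22, 5:29, 6:18, 7:48, 8:39, 9:15.
Giant-step multiplier: 62^(-10) ≡ 62^(88-10) = 62^78 ≡ 69 (mod 89).
Giant steps γ_i = 71·69^i mod 89: γ_0=71, γ_1=4, γ_2=9, γ_3=87, γ_4=40, γ_5=1 (in table at j=0).
x = i·n + j = 5·10 + 0 = 50.
Check: 62^50 ≡ 71 (mod 89).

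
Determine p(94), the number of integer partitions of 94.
92669720

p(n) counts ways to write n as a sum of positive integers (order ignored).
Euler's pentagonal recurrence: p(k) = p(k-1) + p(k-2) - p(k-5) - p(k-7) + p(k-12) + p(k-15) - ... (offsets j(3j∓1)/2, signs ++--, p(0)=1, p(<0)=0).
DP table for k = 0..93: p(0)=1, p(1)=1, p(2)=2, p(3)=3, p(4)=5, p(5)=7, p(6)=11, p(7)=15, p(8)=22, p(9)=30, p(10)=42, p(11)=56, p(12)=77, p(13)=101, p(14)=135, p(15)=176, p(16)=231, p(17)=297, p(18)=385, p(19)=490, p(20)=627, p(21)=792, p(22)=1002, p(23)=1255, p(24)=1575, p(25)=1958, p(26)=2436, p(27)=3010, p(28)=3718, p(29)=4565, p(30)=5604, p(31)=6842, p(32)=8349, p(33)=10143, p(34)=12310, p(35)=14883, p(36)=17977, p(37)=21637, p(38)=26015, p(39)=31185, p(40)=37338, p(41)=44583, p(42)=53174, p(43)=63261, p(44)=75175, p(45)=89134, p(46)=105558, p(47)=124754, p(48)=147273, p(49)=173525, p(50)=204226, p(51)=239943, p(52)=281589, p(53)=329931, p(54)=386155, p(55)=451276, p(56)=526823, p(57)=614154, p(58)=715220, p(59)=831820, p(60)=966467, p(61)=1121505, p(62)=1300156, p(63)=1505499, p(64)=1741630, p(65)=2012558, p(66)=2323520, p(67)=2679689, p(68)=3087735, p(69)=3554345, p(70)=4087968, p(71)=4697205, p(72)=5392783, p(73)=6185689, p(74)=7089500, p(75)=8118264, p(76)=9289091, p(77)=10619863, p(78)=12132164, p(79)=13848650, p(80)=15796476, p(81)=18004327, p(82)=20506255, p(83)=23338469, p(84)=26543660, p(85)=30167357, p(86)=34262962, p(87)=38887673, p(88)=44108109, p(89)=49995925, p(90)=56634173, p(91)=64112359, p(92)=72533807, p(93)=82010177.
Final step: p(94) = p(93) + p(92) - p(89) - p(87) + p(82) + p(79) - p(72) - p(68) + p(59) + p(54) - p(43) - p(37) + p(24) + p(17) - p(2)
= 82010177 + 72533807 - 49995925 - 38887673 + 20506255 + 13848650 - 5392783 - 3087735 + 831820 + 386155 - 63261 - 21637 + 1575 + 297 - 2
= 92669720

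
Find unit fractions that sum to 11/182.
1/17 + 1/619 + 1/1915186

Greedy algorithm:
11/182: ceiling(182/11) = 17, use 1/17
5/3094: ceiling(3094/5) = 619, use 1/619
1/1915186: ceiling(1915186/1) = 1915186, use 1/1915186
Result: 11/182 = 1/17 + 1/619 + 1/1915186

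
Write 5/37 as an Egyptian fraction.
1/8 + 1/99 + 1/29304

Greedy algorithm:
5/37: ceiling(37/5) = 8, use 1/8
3/296: ceiling(296/3) = 99, use 1/99
1/29304: ceiling(29304/1) = 29304, use 1/29304
Result: 5/37 = 1/8 + 1/99 + 1/29304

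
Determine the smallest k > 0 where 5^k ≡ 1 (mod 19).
9

19 is prime, so ord(5) divides φ(19) = 18.
Divisors of 18: 1, 2, 3, 6, 9, 18.
Repeated squaring: 5^1 ≡ 5, 5^2 ≡ 6, 5^4 ≡ 17, 5^8 ≡ 4, 5^16 ≡ 16 (mod 19).
Test 5^d mod 19 for each divisor d in increasing order:
5^1 ≡ 5
5^2 ≡ 6
5^3 = 5^2·5^1 ≡ 11
5^6 = 5^4·5^2 ≡ 7
5^9 = 5^8·5^1 ≡ 1  ← first divisor giving 1
The order is 9.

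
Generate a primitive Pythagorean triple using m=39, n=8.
(1457, 624, 1585)

Euclid's formula: a = m² - n², b = 2mn, c = m² + n²
m = 39, n = 8
a = 39² - 8² = 1521 - 64 = 1457
b = 2 × 39 × 8 = 624
c = 39² + 8² = 1521 + 64 = 1585
Verification: 1457² + 624² = 2122849 + 389376 = 2512225 = 1585² ✓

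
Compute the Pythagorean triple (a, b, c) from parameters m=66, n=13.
(4187, 1716, 4525)

Euclid's formula: a = m² - n², b = 2mn, c = m² + n²
m = 66, n = 13
a = 66² - 13² = 4356 - 169 = 4187
b = 2 × 66 × 13 = 1716
c = 66² + 13² = 4356 + 169 = 4525
Verification: 4187² + 1716² = 17530969 + 2944656 = 20475625 = 4525² ✓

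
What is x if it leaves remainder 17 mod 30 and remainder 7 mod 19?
197

Using Chinese Remainder Theorem:
M = 30 × 19 = 570
M1 = 19, M2 = 30
y1 = 19^(-1) mod 30 = 19
y2 = 30^(-1) mod 19 = 7
x = (17×19×19 + 7×30×7) mod 570 = 197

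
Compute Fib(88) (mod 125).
56

Matrix identity: Q^n = [[F_(n+1), F_n], [F_n, F_(n-1)]] with Q = [[1,1],[1,0]].
n = 88 = 1011000₂. Square-and-multiply, entries mod 125:
Q^1 = [[1,1],[1,0]]
Q^2 = (Q^1)² = [[2,1],[1,1]]
Q^5 = (Q^2)²·Q = [[8,5],[5,3]]
Q^11 = (Q^5)²·Q = [[19,89],[89,55]]
Q^22 = (Q^11)² = [[32,86],[86,71]]
Q^44 = (Q^22)² = [[45,108],[108,62]]
Q^88 = (Q^44)² = [[64,56],[56,8]]
F_88 mod 125 = Q^88[0][1] = 56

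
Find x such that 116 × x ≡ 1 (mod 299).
116

gcd(116, 299) = 1, so the inverse exists.
Extended Euclidean algorithm on (299, 116):
299 = 2 × 116 + 67  ⟹  67 = (1)·299 + (-2)·116
116 = 1 × 67 + 49  ⟹  49 = (-1)·299 + (3)·116
67 = 1 × 49 + 18  ⟹  18 = (2)·299 + (-5)·116
49 = 2 × 18 + 13  ⟹  13 = (-5)·299 + (13)·116
18 = 1 × 13 + 5  ⟹  5 = (7)·299 + (-18)·116
13 = 2 × 5 + 3  ⟹  3 = (-19)·299 + (49)·116
5 = 1 × 3 + 2  ⟹  2 = (26)·299 + (-67)·116
3 = 1 × 2 + 1  ⟹  1 = (-45)·299 + (116)·116
So (116)·116 ≡ 1 (mod 299), i.e. 116^(-1) ≡ 116 (mod 299).
Check: 116 × 116 = 13456 ≡ 1 (mod 299)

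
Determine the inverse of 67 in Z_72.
43

gcd(67, 72) = 1, so the inverse exists.
Extended Euclidean algorithm on (72, 67):
72 = 1 × 67 + 5  ⟹  5 = (1)·72 + (-1)·67
67 = 13 × 5 + 2  ⟹  2 = (-13)·72 + (14)·67
5 = 2 × 2 + 1  ⟹  1 = (27)·72 + (-29)·67
So (-29)·67 ≡ 1 (mod 72), i.e. 67^(-1) ≡ -29 ≡ 43 (mod 72).
Check: 67 × 43 = 2881 ≡ 1 (mod 72)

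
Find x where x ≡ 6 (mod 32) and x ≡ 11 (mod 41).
134

Using Chinese Remainder Theorem:
M = 32 × 41 = 1312
M1 = 41, M2 = 32
y1 = 41^(-1) mod 32 = 25
y2 = 32^(-1) mod 41 = 9
x = (6×41×25 + 11×32×9) mod 1312 = 134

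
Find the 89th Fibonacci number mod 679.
160

Matrix identity: Q^n = [[F_(n+1), F_n], [F_n, F_(n-1)]] with Q = [[1,1],[1,0]].
n = 89 = 1011001₂. Square-and-multiply, entries mod 679:
Q^1 = [[1,1],[1,0]]
Q^2 = (Q^1)² = [[2,1],[1,1]]
Q^5 = (Q^2)²·Q = [[8,5],[5,3]]
Q^11 = (Q^5)²·Q = [[144,89],[89,55]]
Q^22 = (Q^11)² = [[139,57],[57,82]]
Q^44 = (Q^22)² = [[163,375],[375,467]]
Q^89 = (Q^44)²·Q = [[118,160],[160,637]]
F_89 mod 679 = Q^89[0][1] = 160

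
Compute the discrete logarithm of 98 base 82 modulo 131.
109

Baby-step giant-step with step n = ⌈√131⌉ = 12.
Baby steps 82^j mod 131 (j:value) for j=0..11: 0:1, 1:82, 2:43, 3:120, 4:15, 5:51, 6:121, 7:97, 8:94, 9:110, 10:112, 11:14.
Giant-step multiplier: 82^(-12) ≡ 82^(130-12) = 82^118 ≡ 38 (mod 131).
Giant steps γ_i = 98·38^i mod 131: γ_0=98, γ_1=56, γ_2=32, γ_3=37, γ_4=96, γ_5=111, γ_6=26, γ_7=71, γ_8=78, γ_9=82 (in table at j=1).
x = i·n + j = 9·12 + 1 = 109.
Check: 82^109 ≡ 98 (mod 131).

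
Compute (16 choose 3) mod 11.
10

Using Lucas' theorem:
Write n=16 and k=3 in base 11:
n in base 11: [1, 5]
k in base 11: [0, 3]
C(16,3) mod 11 = ∏ C(n_i, k_i) mod 11
Digit binomials (mod 11): C(1,0) = 1; C(5,3) = 10
Product: 1 × 10 = 10 ≡ 10 (mod 11)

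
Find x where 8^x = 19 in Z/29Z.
3

Baby-step giant-step with step n = ⌈√29⌉ = 6.
Baby steps 8^j mod 29 (j:value) for j=0..5: 0:1, 1:8, 2:6, 3:19, 4:7, 5:27.
h = 19 is already in the table at j=3, so x = 3.
Check: 8^3 ≡ 19 (mod 29).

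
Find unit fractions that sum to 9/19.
1/3 + 1/8 + 1/66 + 1/5016

Greedy algorithm:
9/19: ceiling(19/9) = 3, use 1/3
8/57: ceiling(57/8) = 8, use 1/8
7/456: ceiling(456/7) = 66, use 1/66
1/5016: ceiling(5016/1) = 5016, use 1/5016
Result: 9/19 = 1/3 + 1/8 + 1/66 + 1/5016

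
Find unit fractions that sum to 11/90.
1/9 + 1/90

Greedy algorithm:
11/90: ceiling(90/11) = 9, use 1/9
1/90: ceiling(90/1) = 90, use 1/90
Result: 11/90 = 1/9 + 1/90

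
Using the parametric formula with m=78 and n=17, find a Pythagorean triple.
(5795, 2652, 6373)

Euclid's formula: a = m² - n², b = 2mn, c = m² + n²
m = 78, n = 17
a = 78² - 17² = 6084 - 289 = 5795
b = 2 × 78 × 17 = 2652
c = 78² + 17² = 6084 + 289 = 6373
Verification: 5795² + 2652² = 33582025 + 7033104 = 40615129 = 6373² ✓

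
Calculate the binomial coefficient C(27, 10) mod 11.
0

Using Lucas' theorem:
Write n=27 and k=10 in base 11:
n in base 11: [2, 5]
k in base 11: [0, 10]
C(27,10) mod 11 = ∏ C(n_i, k_i) mod 11
Digit binomials (mod 11): C(2,0) = 1; C(5,10) = 0 (k_i > n_i)
Product: 1 × 0 = 0 ≡ 0 (mod 11)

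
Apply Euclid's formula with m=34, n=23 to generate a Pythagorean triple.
(627, 1564, 1685)

Euclid's formula: a = m² - n², b = 2mn, c = m² + n²
m = 34, n = 23
a = 34² - 23² = 1156 - 529 = 627
b = 2 × 34 × 23 = 1564
c = 34² + 23² = 1156 + 529 = 1685
Verification: 627² + 1564² = 393129 + 2446096 = 2839225 = 1685² ✓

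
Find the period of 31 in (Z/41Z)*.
10

41 is prime, so ord(31) divides φ(41) = 40.
Divisors of 40: 1, 2, 4, 5, 8, 10, 20, 40.
Repeated squaring: 31^1 ≡ 31, 31^2 ≡ 18, 31^4 ≡ 37, 31^8 ≡ 16, 31^16 ≡ 10, 31^32 ≡ 18 (mod 41).
Test 31^d mod 41 for each divisor d in increasing order:
31^1 ≡ 31
31^2 ≡ 18
31^4 ≡ 37
31^5 = 31^4·31^1 ≡ 40
31^8 ≡ 16
31^10 = 31^8·31^2 ≡ 1  ← first divisor giving 1
The order is 10.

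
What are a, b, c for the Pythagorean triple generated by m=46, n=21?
(1675, 1932, 2557)

Euclid's formula: a = m² - n², b = 2mn, c = m² + n²
m = 46, n = 21
a = 46² - 21² = 2116 - 441 = 1675
b = 2 × 46 × 21 = 1932
c = 46² + 21² = 2116 + 441 = 2557
Verification: 1675² + 1932² = 2805625 + 3732624 = 6538249 = 2557² ✓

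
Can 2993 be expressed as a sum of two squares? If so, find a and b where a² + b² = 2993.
17² + 52² (a=17, b=52)

Factorization: 2993 = 41 × 73
By Fermat: n is sum of two squares iff every prime p ≡ 3 (mod 4) appears to even power.
All primes ≡ 3 (mod 4) appear to even power.
Search a = 0, 1, 2, … for 2993 - a² a perfect square: first hit at a = 17: 2993 - 289 = 2704 = 52².
2993 = 17² + 52² = 289 + 2704 ✓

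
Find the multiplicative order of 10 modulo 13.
6

13 is prime, so ord(10) divides φ(13) = 12.
Divisors of 12: 1, 2, 3, 4, 6, 12.
Repeated squaring: 10^1 ≡ 10, 10^2 ≡ 9, 10^4 ≡ 3, 10^8 ≡ 9 (mod 13).
Test 10^d mod 13 for each divisor d in increasing order:
10^1 ≡ 10
10^2 ≡ 9
10^3 = 10^2·10^1 ≡ 12
10^4 ≡ 3
10^6 = 10^4·10^2 ≡ 1  ← first divisor giving 1
The order is 6.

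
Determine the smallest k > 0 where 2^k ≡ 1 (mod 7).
3

7 is prime, so ord(2) divides φ(7) = 6.
Divisors of 6: 1, 2, 3, 6.
Repeated squaring: 2^1 ≡ 2, 2^2 ≡ 4, 2^4 ≡ 2 (mod 7).
Test 2^d mod 7 for each divisor d in increasing order:
2^1 ≡ 2
2^2 ≡ 4
2^3 = 2^2·2^1 ≡ 1  ← first divisor giving 1
The order is 3.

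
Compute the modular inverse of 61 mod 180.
121

gcd(61, 180) = 1, so the inverse exists.
Extended Euclidean algorithm on (180, 61):
180 = 2 × 61 + 58  ⟹  58 = (1)·180 + (-2)·61
61 = 1 × 58 + 3  ⟹  3 = (-1)·180 + (3)·61
58 = 19 × 3 + 1  ⟹  1 = (20)·180 + (-59)·61
So (-59)·61 ≡ 1 (mod 180), i.e. 61^(-1) ≡ -59 ≡ 121 (mod 180).
Check: 61 × 121 = 7381 ≡ 1 (mod 180)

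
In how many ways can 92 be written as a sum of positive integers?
72533807

p(n) counts ways to write n as a sum of positive integers (order ignored).
Euler's pentagonal recurrence: p(k) = p(k-1) + p(k-2) - p(k-5) - p(k-7) + p(k-12) + p(k-15) - ... (offsets j(3j∓1)/2, signs ++--, p(0)=1, p(<0)=0).
DP table for k = 0..91: p(0)=1, p(1)=1, p(2)=2, p(3)=3, p(4)=5, p(5)=7, p(6)=11, p(7)=15, p(8)=22, p(9)=30, p(10)=42, p(11)=56, p(12)=77, p(13)=101, p(14)=135, p(15)=176, p(16)=231, p(17)=297, p(18)=385, p(19)=490, p(20)=627, p(21)=792, p(22)=1002, p(23)=1255, p(24)=1575, p(25)=1958, p(26)=2436, p(27)=3010, p(28)=3718, p(29)=4565, p(30)=5604, p(31)=6842, p(32)=8349, p(33)=10143, p(34)=12310, p(35)=14883, p(36)=17977, p(37)=21637, p(38)=26015, p(39)=31185, p(40)=37338, p(41)=44583, p(42)=53174, p(43)=63261, p(44)=75175, p(45)=89134, p(46)=105558, p(47)=124754, p(48)=147273, p(49)=173525, p(50)=204226, p(51)=239943, p(52)=281589, p(53)=329931, p(54)=386155, p(55)=451276, p(56)=526823, p(57)=614154, p(58)=715220, p(59)=831820, p(60)=966467, p(61)=1121505, p(62)=1300156, p(63)=1505499, p(64)=1741630, p(65)=2012558, p(66)=2323520, p(67)=2679689, p(68)=3087735, p(69)=3554345, p(70)=4087968, p(71)=4697205, p(72)=5392783, p(73)=6185689, p(74)=7089500, p(75)=8118264, p(76)=9289091, p(77)=10619863, p(78)=12132164, p(79)=13848650, p(80)=15796476, p(81)=18004327, p(82)=20506255, p(83)=23338469, p(84)=26543660, p(85)=30167357, p(86)=34262962, p(87)=38887673, p(88)=44108109, p(89)=49995925, p(90)=56634173, p(91)=64112359.
Final step: p(92) = p(91) + p(90) - p(87) - p(85) + p(80) + p(77) - p(70) - p(66) + p(57) + p(52) - p(41) - p(35) + p(22) + p(15) - p(0)
= 64112359 + 56634173 - 38887673 - 30167357 + 15796476 + 10619863 - 4087968 - 2323520 + 614154 + 281589 - 44583 - 14883 + 1002 + 176 - 1
= 72533807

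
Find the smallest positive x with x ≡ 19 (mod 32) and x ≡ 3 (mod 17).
275

Using Chinese Remainder Theorem:
M = 32 × 17 = 544
M1 = 17, M2 = 32
y1 = 17^(-1) mod 32 = 17
y2 = 32^(-1) mod 17 = 8
x = (19×17×17 + 3×32×8) mod 544 = 275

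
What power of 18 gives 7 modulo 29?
24

Baby-step giant-step with step n = ⌈√29⌉ = 6.
Baby steps 18^j mod 29 (j:value) for j=0..5: 0:1, 1:18, 2:5, 3:3, 4:25, 5:15.
Giant-step multiplier: 18^(-6) ≡ 18^(28-6) = 18^22 ≡ 13 (mod 29).
Giant steps γ_i = 7·13^i mod 29: γ_0=7, γ_1=4, γ_2=23, γ_3=9, γ_4=1 (in table at j=0).
x = i·n + j = 4·6 + 0 = 24.
Check: 18^24 ≡ 7 (mod 29).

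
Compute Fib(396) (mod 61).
53

Matrix identity: Q^n = [[F_(n+1), F_n], [F_n, F_(n-1)]] with Q = [[1,1],[1,0]].
n = 396 = 110001100₂. Square-and-multiply, entries mod 61:
Q^1 = [[1,1],[1,0]]
Q^3 = (Q^1)²·Q = [[3,2],[2,1]]
Q^6 = (Q^3)² = [[13,8],[8,5]]
Q^12 = (Q^6)² = [[50,22],[22,28]]
Q^24 = (Q^12)² = [[56,8],[8,48]]
Q^49 = (Q^24)²·Q = [[6,28],[28,39]]
Q^99 = (Q^49)²·Q = [[6,27],[27,40]]
Q^198 = (Q^99)² = [[33,22],[22,11]]
Q^396 = (Q^198)² = [[48,53],[53,56]]
F_396 mod 61 = Q^396[0][1] = 53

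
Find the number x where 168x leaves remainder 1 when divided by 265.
112

gcd(168, 265) = 1, so the inverse exists.
Extended Euclidean algorithm on (265, 168):
265 = 1 × 168 + 97  ⟹  97 = (1)·265 + (-1)·168
168 = 1 × 97 + 71  ⟹  71 = (-1)·265 + (2)·168
97 = 1 × 71 + 26  ⟹  26 = (2)·265 + (-3)·168
71 = 2 × 26 + 19  ⟹  19 = (-5)·265 + (8)·168
26 = 1 × 19 + 7  ⟹  7 = (7)·265 + (-11)·168
19 = 2 × 7 + 5  ⟹  5 = (-19)·265 + (30)·168
7 = 1 × 5 + 2  ⟹  2 = (26)·265 + (-41)·168
5 = 2 × 2 + 1  ⟹  1 = (-71)·265 + (112)·168
So (112)·168 ≡ 1 (mod 265), i.e. 168^(-1) ≡ 112 (mod 265).
Check: 168 × 112 = 18816 ≡ 1 (mod 265)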